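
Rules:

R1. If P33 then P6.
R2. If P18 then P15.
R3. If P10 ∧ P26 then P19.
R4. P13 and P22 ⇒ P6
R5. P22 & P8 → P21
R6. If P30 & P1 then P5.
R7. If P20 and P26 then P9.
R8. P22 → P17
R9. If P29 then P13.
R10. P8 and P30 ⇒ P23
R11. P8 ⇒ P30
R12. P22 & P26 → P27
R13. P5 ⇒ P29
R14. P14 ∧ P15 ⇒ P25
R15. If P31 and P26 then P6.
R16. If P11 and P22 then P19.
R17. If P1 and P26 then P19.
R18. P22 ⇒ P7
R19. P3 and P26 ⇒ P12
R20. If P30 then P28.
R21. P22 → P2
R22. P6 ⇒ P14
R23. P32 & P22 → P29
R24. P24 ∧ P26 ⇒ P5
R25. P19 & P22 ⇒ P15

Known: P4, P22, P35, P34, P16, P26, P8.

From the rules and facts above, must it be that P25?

Forward chaining from the given facts derives: P21, P17, P30, P27, P7, P28, P2, P23.
The only rule concluding P25 is R14, which needs P14; that is never established.

No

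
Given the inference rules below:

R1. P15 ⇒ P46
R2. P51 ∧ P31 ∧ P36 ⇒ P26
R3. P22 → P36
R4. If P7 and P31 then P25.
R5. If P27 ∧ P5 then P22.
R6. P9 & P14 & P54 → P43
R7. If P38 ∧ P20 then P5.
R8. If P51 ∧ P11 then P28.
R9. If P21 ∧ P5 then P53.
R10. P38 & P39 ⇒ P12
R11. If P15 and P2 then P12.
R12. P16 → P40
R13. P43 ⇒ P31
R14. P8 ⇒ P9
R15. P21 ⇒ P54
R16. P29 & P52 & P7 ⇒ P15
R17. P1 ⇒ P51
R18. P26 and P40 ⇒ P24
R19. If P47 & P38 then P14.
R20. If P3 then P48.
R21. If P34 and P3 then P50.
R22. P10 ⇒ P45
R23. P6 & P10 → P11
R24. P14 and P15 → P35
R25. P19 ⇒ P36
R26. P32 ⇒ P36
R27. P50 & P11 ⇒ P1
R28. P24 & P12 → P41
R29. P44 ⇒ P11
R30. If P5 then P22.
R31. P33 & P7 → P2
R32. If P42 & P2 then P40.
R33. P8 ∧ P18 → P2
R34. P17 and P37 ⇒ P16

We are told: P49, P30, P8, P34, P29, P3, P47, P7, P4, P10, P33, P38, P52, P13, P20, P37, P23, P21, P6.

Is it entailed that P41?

No

Forward chaining from the given facts derives: P5, P53, P9, P54, P15, P14, P48, P50, P45, P11, P35, P1, P22, P2, P46, P36, P43, P12, P31, P51, P26, P25, P28.
The only rule concluding P41 is R28, which needs P24; that is never established.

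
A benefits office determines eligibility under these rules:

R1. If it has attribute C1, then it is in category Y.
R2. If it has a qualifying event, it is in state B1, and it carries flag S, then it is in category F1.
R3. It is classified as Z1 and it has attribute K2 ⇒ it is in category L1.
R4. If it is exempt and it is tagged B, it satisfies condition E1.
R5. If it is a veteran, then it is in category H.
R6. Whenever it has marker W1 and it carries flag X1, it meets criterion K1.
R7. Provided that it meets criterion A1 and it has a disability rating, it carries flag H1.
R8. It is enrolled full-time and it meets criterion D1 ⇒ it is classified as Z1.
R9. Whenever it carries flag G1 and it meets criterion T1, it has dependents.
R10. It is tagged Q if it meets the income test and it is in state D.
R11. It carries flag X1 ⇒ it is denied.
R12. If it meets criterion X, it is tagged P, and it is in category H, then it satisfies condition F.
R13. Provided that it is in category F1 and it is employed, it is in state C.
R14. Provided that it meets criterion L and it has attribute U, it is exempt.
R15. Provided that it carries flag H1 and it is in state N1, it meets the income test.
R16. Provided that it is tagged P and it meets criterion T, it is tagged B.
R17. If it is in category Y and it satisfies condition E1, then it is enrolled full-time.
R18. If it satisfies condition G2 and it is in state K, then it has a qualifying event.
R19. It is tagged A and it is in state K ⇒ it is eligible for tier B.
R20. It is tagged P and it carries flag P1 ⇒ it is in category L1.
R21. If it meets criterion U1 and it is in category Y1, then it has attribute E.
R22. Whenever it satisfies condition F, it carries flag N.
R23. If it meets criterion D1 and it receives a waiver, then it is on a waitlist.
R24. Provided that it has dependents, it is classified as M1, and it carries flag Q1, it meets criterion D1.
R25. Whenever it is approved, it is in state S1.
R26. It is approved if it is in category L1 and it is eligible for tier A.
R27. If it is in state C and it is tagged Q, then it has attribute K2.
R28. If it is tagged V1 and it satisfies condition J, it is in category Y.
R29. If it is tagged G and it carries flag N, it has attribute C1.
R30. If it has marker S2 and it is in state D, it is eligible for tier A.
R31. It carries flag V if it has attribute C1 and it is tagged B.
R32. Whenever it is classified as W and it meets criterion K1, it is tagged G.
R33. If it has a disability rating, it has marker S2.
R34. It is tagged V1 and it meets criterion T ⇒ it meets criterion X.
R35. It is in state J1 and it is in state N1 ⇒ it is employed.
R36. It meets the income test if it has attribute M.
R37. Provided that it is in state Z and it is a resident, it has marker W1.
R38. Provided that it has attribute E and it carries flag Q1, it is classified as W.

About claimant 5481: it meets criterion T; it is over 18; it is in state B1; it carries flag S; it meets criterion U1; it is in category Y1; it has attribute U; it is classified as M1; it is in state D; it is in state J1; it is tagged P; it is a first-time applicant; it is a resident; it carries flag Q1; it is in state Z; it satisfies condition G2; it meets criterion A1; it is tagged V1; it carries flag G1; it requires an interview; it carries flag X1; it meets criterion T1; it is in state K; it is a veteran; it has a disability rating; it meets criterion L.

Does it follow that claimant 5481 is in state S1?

No

Forward chaining from the given facts derives: is in category H, carries flag H1, has dependents, is denied, is exempt, is tagged B, has a qualifying event, has attribute E, meets criterion D1, has marker S2, meets criterion X, has marker W1, is classified as W, is in category F1, satisfies condition E1, meets criterion K1, satisfies condition F, carries flag N, is eligible for tier A, is tagged G, has attribute C1, carries flag V, is in category Y, is enrolled full-time, is classified as Z1.
The only rule concluding "it is in state S1" is R25, which needs "it is approved"; that is never established.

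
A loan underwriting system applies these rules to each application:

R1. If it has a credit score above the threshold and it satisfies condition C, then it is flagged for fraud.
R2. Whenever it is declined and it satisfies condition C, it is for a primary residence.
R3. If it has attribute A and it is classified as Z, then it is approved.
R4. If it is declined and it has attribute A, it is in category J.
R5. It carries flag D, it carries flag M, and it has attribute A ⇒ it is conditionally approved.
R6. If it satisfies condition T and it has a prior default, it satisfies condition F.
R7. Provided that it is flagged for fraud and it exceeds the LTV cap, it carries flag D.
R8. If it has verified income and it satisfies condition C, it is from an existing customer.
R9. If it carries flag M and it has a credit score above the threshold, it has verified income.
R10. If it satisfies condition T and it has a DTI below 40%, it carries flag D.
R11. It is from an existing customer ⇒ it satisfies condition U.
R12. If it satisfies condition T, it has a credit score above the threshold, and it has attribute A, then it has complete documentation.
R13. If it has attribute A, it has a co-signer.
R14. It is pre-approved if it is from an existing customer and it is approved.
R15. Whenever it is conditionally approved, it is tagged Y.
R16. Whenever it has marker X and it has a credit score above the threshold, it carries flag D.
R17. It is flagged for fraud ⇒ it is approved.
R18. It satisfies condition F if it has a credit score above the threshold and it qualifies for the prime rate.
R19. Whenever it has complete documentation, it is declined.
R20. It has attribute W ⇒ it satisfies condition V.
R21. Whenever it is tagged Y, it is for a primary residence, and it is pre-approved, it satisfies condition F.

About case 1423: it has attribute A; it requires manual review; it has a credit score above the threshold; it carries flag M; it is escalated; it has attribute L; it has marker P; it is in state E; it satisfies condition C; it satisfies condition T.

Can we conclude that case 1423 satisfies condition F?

Forward chaining from the given facts derives: is flagged for fraud, has verified income, has complete documentation, has a co-signer, is approved, is declined, is for a primary residence, is in category J, is from an existing customer, satisfies condition U, is pre-approved.
Rules concluding "it satisfies condition F": R6 needs "it has a prior default"; R18 needs "it qualifies for the prime rate"; R21 needs "it is tagged Y" — none of these are established.

No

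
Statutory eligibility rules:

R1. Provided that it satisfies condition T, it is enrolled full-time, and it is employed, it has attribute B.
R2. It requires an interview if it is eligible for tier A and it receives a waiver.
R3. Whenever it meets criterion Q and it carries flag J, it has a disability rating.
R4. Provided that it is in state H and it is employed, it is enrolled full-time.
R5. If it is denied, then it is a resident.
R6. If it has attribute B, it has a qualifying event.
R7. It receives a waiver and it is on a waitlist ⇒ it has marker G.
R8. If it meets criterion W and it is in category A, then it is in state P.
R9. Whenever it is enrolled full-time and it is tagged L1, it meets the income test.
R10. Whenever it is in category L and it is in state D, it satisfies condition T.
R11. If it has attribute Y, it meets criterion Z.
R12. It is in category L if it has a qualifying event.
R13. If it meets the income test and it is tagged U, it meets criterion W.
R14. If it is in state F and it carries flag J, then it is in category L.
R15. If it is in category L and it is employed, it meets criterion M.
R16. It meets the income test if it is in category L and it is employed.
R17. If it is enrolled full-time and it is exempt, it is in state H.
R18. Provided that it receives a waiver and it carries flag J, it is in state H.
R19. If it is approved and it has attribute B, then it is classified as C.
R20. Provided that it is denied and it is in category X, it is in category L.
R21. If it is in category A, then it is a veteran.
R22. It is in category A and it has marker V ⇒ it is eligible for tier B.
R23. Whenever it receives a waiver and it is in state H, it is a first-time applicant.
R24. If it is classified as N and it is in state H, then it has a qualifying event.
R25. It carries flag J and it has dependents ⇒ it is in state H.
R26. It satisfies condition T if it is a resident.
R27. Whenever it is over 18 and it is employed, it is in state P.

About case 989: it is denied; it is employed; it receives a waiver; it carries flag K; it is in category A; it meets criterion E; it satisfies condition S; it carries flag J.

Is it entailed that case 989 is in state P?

No

Forward chaining from the given facts derives: is a resident, is in state H, is a veteran, is a first-time applicant, satisfies condition T, is enrolled full-time, has attribute B, has a qualifying event, is in category L, meets criterion M, meets the income test.
Rules concluding "it is in state P": R8 needs "it meets criterion W"; R27 needs "it is over 18" — none of these are established.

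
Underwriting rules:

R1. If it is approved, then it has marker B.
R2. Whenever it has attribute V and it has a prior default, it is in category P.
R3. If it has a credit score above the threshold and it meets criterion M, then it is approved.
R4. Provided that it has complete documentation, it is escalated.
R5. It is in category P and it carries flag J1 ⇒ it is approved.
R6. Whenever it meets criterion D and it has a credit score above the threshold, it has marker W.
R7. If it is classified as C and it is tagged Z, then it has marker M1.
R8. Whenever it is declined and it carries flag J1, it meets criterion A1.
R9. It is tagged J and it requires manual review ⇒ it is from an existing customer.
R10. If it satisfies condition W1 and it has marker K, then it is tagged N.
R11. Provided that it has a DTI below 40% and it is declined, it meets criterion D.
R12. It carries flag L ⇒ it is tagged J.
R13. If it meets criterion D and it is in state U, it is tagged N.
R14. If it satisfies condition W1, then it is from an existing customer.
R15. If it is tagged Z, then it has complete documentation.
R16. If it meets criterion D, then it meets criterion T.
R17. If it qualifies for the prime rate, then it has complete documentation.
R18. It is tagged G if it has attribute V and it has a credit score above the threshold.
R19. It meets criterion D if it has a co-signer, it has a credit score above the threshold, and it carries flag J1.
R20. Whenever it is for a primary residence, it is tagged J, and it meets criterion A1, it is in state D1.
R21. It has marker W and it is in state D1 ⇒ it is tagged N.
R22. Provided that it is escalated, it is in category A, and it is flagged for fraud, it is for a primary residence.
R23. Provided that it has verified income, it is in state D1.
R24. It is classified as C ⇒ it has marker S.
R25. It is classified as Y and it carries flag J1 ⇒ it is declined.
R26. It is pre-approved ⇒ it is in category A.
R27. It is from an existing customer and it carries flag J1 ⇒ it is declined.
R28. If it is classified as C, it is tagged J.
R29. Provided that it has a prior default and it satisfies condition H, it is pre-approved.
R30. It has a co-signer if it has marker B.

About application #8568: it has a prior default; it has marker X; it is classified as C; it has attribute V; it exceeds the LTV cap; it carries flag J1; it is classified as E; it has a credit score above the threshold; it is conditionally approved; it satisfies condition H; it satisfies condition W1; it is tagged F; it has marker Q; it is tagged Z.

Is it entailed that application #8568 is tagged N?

Forward chaining from the given facts derives: is in category P, is approved, has marker M1, is from an existing customer, has complete documentation, is tagged G, has marker S, is declined, is tagged J, is pre-approved, has marker B, is escalated, meets criterion A1, is in category A, has a co-signer, meets criterion D, has marker W, meets criterion T.
Rules concluding "it is tagged N": R10 needs "it has marker K"; R13 needs "it is in state U"; R21 needs "it is in state D1" — none of these are established.

No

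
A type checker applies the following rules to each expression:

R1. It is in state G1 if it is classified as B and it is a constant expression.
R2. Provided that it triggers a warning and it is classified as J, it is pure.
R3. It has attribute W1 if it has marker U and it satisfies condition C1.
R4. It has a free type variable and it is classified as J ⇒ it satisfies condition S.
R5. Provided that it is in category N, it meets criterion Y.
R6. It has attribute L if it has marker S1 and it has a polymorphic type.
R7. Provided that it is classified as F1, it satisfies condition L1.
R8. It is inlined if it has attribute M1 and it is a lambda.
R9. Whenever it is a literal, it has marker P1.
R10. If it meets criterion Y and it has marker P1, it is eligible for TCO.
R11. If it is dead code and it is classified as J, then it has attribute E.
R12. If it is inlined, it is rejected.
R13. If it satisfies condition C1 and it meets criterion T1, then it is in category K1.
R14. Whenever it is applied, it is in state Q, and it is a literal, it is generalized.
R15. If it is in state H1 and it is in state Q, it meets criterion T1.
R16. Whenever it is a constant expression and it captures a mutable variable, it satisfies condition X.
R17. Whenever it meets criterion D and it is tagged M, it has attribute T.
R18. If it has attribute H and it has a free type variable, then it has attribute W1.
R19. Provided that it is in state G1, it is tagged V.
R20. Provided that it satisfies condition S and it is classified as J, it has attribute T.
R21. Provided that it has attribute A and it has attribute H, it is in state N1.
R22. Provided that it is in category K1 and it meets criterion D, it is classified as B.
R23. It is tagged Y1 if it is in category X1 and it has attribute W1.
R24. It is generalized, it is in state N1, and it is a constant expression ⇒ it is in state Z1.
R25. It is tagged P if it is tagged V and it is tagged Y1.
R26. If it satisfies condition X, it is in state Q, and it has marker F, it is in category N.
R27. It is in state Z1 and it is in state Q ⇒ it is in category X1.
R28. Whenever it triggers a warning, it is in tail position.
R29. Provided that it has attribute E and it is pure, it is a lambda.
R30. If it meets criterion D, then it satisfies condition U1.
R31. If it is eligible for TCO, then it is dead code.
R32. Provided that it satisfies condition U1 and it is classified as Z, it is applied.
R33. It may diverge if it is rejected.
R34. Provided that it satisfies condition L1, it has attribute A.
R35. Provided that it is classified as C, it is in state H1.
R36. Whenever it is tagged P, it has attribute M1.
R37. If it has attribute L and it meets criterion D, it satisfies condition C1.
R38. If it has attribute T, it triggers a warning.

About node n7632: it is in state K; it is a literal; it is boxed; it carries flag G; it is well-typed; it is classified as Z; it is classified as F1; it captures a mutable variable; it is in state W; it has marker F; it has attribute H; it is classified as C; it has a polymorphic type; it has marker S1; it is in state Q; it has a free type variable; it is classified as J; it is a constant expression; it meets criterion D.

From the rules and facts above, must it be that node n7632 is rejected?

By R4 (it has a free type variable, it is classified as J): it satisfies condition S.
By R6 (it has marker S1, it has a polymorphic type): it has attribute L.
By R7 (it is classified as F1): it satisfies condition L1.
By R9 (it is a literal): it has marker P1.
By R16 (it is a constant expression, it captures a mutable variable): it satisfies condition X.
By R18 (it has attribute H, it has a free type variable): it has attribute W1.
By R20 (it satisfies condition S, it is classified as J): it has attribute T.
By R26 (it satisfies condition X, it is in state Q, it has marker F): it is in category N.
By R30 (it meets criterion D): it satisfies condition U1.
By R32 (it satisfies condition U1, it is classified as Z): it is applied.
By R34 (it satisfies condition L1): it has attribute A.
By R35 (it is classified as C): it is in state H1.
By R37 (it has attribute L, it meets criterion D): it satisfies condition C1.
By R38 (it has attribute T): it triggers a warning.
By R2 (it triggers a warning, it is classified as J): it is pure.
By R5 (it is in category N): it meets criterion Y.
By R10 (it meets criterion Y, it has marker P1): it is eligible for TCO.
By R14 (it is applied, it is in state Q, it is a literal): it is generalized.
By R15 (it is in state H1, it is in state Q): it meets criterion T1.
By R21 (it has attribute A, it has attribute H): it is in state N1.
By R24 (it is generalized, it is in state N1, it is a constant expression): it is in state Z1.
By R27 (it is in state Z1, it is in state Q): it is in category X1.
By R31 (it is eligible for TCO): it is dead code.
By R11 (it is dead code, it is classified as J): it has attribute E.
By R13 (it satisfies condition C1, it meets criterion T1): it is in category K1.
By R22 (it is in category K1, it meets criterion D): it is classified as B.
By R23 (it is in category X1, it has attribute W1): it is tagged Y1.
By R29 (it has attribute E, it is pure): it is a lambda.
By R1 (it is classified as B, it is a constant expression): it is in state G1.
By R19 (it is in state G1): it is tagged V.
By R25 (it is tagged V, it is tagged Y1): it is tagged P.
By R36 (it is tagged P): it has attribute M1.
By R8 (it has attribute M1, it is a lambda): it is inlined.
By R12 (it is inlined): it is rejected.

Yes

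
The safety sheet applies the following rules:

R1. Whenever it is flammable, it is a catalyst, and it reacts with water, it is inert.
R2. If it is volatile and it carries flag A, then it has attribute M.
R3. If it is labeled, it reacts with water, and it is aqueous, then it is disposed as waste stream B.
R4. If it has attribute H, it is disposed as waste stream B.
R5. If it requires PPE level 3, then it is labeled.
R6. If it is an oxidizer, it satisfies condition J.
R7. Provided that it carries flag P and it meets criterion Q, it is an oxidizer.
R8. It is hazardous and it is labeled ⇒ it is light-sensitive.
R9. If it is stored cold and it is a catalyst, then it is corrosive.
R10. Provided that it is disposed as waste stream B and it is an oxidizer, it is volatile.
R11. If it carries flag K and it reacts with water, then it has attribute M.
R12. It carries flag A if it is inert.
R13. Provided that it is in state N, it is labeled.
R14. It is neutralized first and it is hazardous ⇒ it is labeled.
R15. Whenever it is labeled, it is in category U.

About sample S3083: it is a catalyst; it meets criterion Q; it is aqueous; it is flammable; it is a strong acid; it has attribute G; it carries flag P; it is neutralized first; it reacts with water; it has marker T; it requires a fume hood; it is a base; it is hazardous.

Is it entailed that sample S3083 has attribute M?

Yes

By R1 (it is flammable, it is a catalyst, it reacts with water): it is inert.
By R7 (it carries flag P, it meets criterion Q): it is an oxidizer.
By R12 (it is inert): it carries flag A.
By R14 (it is neutralized first, it is hazardous): it is labeled.
By R3 (it is labeled, it reacts with water, it is aqueous): it is disposed as waste stream B.
By R10 (it is disposed as waste stream B, it is an oxidizer): it is volatile.
By R2 (it is volatile, it carries flag A): it has attribute M.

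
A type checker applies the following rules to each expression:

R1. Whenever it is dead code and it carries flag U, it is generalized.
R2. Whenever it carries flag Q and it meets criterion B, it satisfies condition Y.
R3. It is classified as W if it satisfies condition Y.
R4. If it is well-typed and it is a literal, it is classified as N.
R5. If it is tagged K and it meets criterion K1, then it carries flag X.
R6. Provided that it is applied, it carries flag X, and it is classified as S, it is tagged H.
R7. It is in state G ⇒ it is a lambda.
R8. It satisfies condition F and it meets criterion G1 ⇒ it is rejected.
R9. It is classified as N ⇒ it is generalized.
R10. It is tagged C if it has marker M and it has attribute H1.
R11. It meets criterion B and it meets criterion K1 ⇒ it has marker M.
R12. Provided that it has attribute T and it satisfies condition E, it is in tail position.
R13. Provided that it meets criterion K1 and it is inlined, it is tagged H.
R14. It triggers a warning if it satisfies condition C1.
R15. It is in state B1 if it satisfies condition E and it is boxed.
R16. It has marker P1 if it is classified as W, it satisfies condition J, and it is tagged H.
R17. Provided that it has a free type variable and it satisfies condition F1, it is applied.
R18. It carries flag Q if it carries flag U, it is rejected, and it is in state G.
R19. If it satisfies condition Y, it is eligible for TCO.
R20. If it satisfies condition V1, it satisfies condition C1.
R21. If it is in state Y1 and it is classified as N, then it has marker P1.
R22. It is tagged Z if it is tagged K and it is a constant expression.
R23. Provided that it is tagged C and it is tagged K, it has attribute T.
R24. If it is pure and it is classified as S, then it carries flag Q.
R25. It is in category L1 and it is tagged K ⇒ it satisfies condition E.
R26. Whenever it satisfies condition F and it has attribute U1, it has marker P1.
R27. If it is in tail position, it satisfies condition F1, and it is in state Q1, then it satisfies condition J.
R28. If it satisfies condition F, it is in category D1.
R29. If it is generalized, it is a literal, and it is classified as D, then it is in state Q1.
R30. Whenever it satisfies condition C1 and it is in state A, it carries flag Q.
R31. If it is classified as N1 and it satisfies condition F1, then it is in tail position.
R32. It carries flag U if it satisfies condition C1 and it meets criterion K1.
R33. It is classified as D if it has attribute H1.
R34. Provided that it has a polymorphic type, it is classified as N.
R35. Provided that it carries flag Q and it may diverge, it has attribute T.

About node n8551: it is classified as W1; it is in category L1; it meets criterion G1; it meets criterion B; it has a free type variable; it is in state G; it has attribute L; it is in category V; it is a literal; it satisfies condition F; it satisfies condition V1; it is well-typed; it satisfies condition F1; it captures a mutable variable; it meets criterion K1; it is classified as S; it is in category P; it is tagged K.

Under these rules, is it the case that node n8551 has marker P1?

Forward chaining from the given facts derives: is classified as N, carries flag X, is a lambda, is rejected, is generalized, has marker M, is applied, satisfies condition C1, satisfies condition E, is in category D1, carries flag U, is tagged H, triggers a warning, carries flag Q, satisfies condition Y, is classified as W, is eligible for TCO.
Rules concluding "it has marker P1": R16 needs "it satisfies condition J"; R21 needs "it is in state Y1"; R26 needs "it has attribute U1" — none of these are established.

No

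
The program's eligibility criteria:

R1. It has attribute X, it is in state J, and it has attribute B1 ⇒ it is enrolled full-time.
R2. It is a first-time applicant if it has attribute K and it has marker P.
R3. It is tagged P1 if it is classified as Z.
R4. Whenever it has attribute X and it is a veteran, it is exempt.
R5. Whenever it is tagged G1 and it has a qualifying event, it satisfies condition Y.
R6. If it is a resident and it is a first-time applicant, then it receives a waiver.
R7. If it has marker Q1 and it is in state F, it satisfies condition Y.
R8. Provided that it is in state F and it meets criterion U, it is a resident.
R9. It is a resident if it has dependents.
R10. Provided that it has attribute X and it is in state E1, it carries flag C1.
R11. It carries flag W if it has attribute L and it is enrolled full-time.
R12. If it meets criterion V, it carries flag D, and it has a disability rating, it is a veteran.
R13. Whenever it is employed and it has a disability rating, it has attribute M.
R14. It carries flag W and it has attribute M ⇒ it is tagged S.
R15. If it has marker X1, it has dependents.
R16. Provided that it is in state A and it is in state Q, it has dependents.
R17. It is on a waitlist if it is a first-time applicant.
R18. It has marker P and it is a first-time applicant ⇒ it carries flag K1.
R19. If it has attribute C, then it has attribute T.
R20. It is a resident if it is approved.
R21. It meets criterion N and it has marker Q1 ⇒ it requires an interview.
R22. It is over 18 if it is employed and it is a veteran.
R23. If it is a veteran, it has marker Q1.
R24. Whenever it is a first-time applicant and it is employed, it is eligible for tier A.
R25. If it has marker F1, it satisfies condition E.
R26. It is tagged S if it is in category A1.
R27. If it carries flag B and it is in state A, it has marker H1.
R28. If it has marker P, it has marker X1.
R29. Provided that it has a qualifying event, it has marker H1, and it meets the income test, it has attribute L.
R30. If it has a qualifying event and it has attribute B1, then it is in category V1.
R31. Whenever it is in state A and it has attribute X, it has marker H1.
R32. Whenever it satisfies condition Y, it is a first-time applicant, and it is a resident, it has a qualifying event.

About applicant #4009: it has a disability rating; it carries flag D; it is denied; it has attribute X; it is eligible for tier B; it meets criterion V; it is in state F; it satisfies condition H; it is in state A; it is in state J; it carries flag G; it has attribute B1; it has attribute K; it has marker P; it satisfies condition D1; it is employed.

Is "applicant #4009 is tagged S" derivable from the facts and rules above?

No

Forward chaining from the given facts derives: is enrolled full-time, is a first-time applicant, is a veteran, has attribute M, is on a waitlist, carries flag K1, is over 18, has marker Q1, is eligible for tier A, has marker X1, has marker H1, is exempt, satisfies condition Y, has dependents, is a resident, has a qualifying event, receives a waiver, is in category V1.
Rules concluding "it is tagged S": R14 needs "it carries flag W"; R26 needs "it is in category A1" — none of these are established.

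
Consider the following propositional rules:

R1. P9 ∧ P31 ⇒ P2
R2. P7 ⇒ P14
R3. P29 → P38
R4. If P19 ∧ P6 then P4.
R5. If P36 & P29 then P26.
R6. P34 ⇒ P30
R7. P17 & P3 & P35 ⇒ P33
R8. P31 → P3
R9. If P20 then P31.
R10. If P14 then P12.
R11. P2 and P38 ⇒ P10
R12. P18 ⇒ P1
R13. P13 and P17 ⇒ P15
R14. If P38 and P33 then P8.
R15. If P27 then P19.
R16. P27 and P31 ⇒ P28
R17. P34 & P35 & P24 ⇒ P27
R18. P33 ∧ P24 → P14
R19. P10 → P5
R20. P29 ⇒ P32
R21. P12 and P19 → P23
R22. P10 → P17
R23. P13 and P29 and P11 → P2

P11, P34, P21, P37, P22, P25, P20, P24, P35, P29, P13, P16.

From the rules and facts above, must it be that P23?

P38  (by R3: P29)
P31  (by R9: P20)
P27  (by R17: P34, P35, P24)
P2  (by R23: P13, P29, P11)
P3  (by R8: P31)
P10  (by R11: P2, P38)
P19  (by R15: P27)
P17  (by R22: P10)
P33  (by R7: P17, P3, P35)
P14  (by R18: P33, P24)
P12  (by R10: P14)
P23  (by R21: P12, P19)

Yes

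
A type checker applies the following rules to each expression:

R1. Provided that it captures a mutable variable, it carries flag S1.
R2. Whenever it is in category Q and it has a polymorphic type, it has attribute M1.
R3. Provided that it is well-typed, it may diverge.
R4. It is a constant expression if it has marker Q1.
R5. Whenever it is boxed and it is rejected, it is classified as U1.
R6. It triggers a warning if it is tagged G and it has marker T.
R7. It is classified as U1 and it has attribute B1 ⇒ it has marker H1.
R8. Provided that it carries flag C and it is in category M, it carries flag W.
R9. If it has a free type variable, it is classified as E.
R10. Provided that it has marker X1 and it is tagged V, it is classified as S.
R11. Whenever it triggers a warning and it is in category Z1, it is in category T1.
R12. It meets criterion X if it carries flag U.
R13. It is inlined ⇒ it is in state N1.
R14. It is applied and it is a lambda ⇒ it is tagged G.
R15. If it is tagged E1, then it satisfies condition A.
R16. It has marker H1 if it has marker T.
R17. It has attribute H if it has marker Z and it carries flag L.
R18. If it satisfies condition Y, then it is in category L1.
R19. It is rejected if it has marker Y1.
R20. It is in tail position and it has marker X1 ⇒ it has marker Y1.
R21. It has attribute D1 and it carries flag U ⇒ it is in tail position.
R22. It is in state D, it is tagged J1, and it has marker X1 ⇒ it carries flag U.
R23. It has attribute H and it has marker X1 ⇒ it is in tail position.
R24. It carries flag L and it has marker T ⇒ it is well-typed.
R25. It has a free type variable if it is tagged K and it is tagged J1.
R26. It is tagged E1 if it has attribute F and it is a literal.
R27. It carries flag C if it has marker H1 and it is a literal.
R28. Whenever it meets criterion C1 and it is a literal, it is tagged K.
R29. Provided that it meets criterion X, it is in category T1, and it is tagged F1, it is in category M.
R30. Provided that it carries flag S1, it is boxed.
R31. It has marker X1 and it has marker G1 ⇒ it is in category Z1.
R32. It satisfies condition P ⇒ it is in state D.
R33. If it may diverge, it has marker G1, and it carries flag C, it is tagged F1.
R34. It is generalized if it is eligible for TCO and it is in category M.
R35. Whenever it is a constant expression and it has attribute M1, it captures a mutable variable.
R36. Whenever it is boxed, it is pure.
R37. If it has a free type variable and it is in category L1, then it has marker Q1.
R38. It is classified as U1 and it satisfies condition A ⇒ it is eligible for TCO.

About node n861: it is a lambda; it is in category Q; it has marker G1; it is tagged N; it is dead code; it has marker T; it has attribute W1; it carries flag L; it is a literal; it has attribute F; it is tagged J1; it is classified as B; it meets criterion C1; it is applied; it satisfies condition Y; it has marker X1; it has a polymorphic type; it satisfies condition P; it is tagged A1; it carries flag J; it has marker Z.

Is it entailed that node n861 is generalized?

By R2 (it is in category Q, it has a polymorphic type): it has attribute M1.
By R14 (it is applied, it is a lambda): it is tagged G.
By R16 (it has marker T): it has marker H1.
By R17 (it has marker Z, it carries flag L): it has attribute H.
By R18 (it satisfies condition Y): it is in category L1.
By R23 (it has attribute H, it has marker X1): it is in tail position.
By R24 (it carries flag L, it has marker T): it is well-typed.
By R26 (it has attribute F, it is a literal): it is tagged E1.
By R27 (it has marker H1, it is a literal): it carries flag C.
By R28 (it meets criterion C1, it is a literal): it is tagged K.
By R31 (it has marker X1, it has marker G1): it is in category Z1.
By R32 (it satisfies condition P): it is in state D.
By R3 (it is well-typed): it may diverge.
By R6 (it is tagged G, it has marker T): it triggers a warning.
By R11 (it triggers a warning, it is in category Z1): it is in category T1.
By R15 (it is tagged E1): it satisfies condition A.
By R20 (it is in tail position, it has marker X1): it has marker Y1.
By R22 (it is in state D, it is tagged J1, it has marker X1): it carries flag U.
By R25 (it is tagged K, it is tagged J1): it has a free type variable.
By R33 (it may diverge, it has marker G1, it carries flag C): it is tagged F1.
By R37 (it has a free type variable, it is in category L1): it has marker Q1.
By R4 (it has marker Q1): it is a constant expression.
By R12 (it carries flag U): it meets criterion X.
By R19 (it has marker Y1): it is rejected.
By R29 (it meets criterion X, it is in category T1, it is tagged F1): it is in category M.
By R35 (it is a constant expression, it has attribute M1): it captures a mutable variable.
By R1 (it captures a mutable variable): it carries flag S1.
By R30 (it carries flag S1): it is boxed.
By R5 (it is boxed, it is rejected): it is classified as U1.
By R38 (it is classified as U1, it satisfies condition A): it is eligible for TCO.
By R34 (it is eligible for TCO, it is in category M): it is generalized.

Yes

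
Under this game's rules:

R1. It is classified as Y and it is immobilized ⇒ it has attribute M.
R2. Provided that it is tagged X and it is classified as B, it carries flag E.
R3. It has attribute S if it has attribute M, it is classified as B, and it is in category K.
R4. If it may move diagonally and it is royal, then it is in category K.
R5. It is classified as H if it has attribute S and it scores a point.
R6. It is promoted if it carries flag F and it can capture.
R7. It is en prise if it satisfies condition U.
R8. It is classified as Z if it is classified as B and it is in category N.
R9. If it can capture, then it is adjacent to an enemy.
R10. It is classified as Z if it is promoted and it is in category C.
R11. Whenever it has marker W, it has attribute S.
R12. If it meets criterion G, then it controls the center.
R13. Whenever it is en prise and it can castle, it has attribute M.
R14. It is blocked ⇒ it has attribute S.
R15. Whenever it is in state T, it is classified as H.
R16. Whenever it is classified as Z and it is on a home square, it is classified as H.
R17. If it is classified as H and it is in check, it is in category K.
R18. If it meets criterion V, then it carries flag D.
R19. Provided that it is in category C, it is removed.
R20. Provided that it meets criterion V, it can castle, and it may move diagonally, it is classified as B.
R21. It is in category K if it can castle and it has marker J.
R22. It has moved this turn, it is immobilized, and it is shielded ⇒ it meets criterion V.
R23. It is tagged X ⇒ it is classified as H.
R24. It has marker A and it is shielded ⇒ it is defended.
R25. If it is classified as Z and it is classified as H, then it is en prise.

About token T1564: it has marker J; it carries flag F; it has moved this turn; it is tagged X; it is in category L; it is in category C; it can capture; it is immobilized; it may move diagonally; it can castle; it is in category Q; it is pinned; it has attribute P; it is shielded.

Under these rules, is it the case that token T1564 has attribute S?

Yes

By R6 (it carries flag F, it can capture): it is promoted.
By R10 (it is promoted, it is in category C): it is classified as Z.
By R21 (it can castle, it has marker J): it is in category K.
By R22 (it has moved this turn, it is immobilized, it is shielded): it meets criterion V.
By R23 (it is tagged X): it is classified as H.
By R25 (it is classified as Z, it is classified as H): it is en prise.
By R13 (it is en prise, it can castle): it has attribute M.
By R20 (it meets criterion V, it can castle, it may move diagonally): it is classified as B.
By R3 (it has attribute M, it is classified as B, it is in category K): it has attribute S.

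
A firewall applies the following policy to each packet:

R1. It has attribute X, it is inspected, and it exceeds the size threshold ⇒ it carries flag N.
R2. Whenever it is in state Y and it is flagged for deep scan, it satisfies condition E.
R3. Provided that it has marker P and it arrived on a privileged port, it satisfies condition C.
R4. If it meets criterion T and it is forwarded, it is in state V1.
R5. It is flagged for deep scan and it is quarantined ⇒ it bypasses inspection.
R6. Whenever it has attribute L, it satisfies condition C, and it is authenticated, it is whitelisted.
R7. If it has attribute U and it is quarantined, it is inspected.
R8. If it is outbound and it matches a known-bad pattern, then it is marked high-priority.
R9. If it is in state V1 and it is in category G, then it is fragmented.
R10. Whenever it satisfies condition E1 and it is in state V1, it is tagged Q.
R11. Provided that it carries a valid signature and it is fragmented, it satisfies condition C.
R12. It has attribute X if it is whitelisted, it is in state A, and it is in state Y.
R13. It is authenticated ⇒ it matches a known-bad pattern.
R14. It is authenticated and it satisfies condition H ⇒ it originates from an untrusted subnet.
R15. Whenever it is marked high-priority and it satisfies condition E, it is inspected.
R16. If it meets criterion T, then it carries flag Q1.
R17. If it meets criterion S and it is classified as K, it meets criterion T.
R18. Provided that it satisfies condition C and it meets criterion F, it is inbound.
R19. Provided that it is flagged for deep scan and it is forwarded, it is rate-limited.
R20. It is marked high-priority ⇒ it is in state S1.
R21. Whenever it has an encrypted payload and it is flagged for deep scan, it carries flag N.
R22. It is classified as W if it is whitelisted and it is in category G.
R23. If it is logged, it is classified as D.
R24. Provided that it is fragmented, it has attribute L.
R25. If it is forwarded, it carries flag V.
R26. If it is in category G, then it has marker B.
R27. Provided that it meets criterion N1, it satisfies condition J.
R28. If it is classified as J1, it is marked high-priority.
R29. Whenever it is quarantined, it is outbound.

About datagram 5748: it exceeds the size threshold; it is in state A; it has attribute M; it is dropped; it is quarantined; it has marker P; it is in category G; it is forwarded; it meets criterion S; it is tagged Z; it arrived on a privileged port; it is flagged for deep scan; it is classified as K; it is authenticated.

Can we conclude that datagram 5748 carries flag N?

No

Forward chaining from the given facts derives: satisfies condition C, bypasses inspection, matches a known-bad pattern, meets criterion T, is rate-limited, carries flag V, has marker B, is outbound, is in state V1, is marked high-priority, is fragmented, carries flag Q1, is in state S1, has attribute L, is whitelisted, is classified as W.
Rules concluding "it carries flag N": R1 needs "it has attribute X"; R21 needs "it has an encrypted payload" — none of these are established.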